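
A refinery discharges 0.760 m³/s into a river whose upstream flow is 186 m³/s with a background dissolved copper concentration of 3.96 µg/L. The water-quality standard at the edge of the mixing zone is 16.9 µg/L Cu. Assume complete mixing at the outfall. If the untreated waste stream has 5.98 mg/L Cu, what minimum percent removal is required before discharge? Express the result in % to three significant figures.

46.8 %

3.96 µg/L = 0.00396 mg/L.
16.9 µg/L = 0.0169 mg/L.
Mass balance: 0.0169·186.8 = 0.76·Cₑ + 186·0.00396.
Cₑ = (3.156 − 0.7366) / 0.76 = 3.184 mg/L.
Required removal = 1 − 3.184/5.98 = 46.76 %.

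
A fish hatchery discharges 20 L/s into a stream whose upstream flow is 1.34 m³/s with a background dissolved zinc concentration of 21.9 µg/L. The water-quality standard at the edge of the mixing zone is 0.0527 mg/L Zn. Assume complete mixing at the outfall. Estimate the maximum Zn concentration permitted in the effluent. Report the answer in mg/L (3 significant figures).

2.12 mg/L

20 L/s = 0.02 m³/s.
21.9 µg/L = 0.0219 mg/L.
Mass balance: 0.0527·1.36 = 0.02·Cₑ + 1.34·0.0219.
Cₑ = (0.07167 − 0.02935) / 0.02 = 2.116 mg/L.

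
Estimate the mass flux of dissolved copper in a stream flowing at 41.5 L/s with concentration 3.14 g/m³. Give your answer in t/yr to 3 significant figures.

4.11 t/yr

41.5 L/s = 0.0415 m³/s.
Mass flux = Q·C = 0.0415 m³/s × 3.14 g/m³ = 0.1303 g/s.
= 0.1303 g/s × 31.56 = 4.112 t/yr.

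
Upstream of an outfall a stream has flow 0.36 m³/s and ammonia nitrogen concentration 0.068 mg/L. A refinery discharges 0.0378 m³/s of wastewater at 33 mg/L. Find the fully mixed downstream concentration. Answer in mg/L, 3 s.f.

By mass balance at complete mixing, C = (0.0378·33 + 0.36·0.068) / (0.0378 + 0.36) = 1.272/0.3978 = 3.197 mg/L.

3.20 mg/L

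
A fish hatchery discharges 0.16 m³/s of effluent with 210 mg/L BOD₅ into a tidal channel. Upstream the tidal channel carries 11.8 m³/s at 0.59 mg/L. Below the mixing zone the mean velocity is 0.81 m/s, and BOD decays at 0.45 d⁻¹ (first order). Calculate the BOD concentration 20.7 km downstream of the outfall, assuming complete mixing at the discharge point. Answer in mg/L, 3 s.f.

After complete mixing, C₀ = (0.16·210 + 11.8·0.59) / 11.96 = 3.391 mg/L.
Travel time t = 2.07e+04 m / 0.81 m/s = 2.556e+04 s = 0.2958 d.
C = 3.391·exp(−0.45·0.2958) = 3.391·0.8754 = 2.969 mg/L.

2.97 mg/L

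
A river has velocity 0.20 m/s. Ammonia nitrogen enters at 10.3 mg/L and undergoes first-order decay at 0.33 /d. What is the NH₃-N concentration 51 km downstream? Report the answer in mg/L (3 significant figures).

3.89 mg/L

Travel time t = 51 km / 0.20 m/s = 5.1e+04/0.20 = 2.55e+05 s = 2.951 d.
First-order decay: C = 10.3·exp(−0.33·2.951) = 10.3·0.3776 = 3.889 mg/L.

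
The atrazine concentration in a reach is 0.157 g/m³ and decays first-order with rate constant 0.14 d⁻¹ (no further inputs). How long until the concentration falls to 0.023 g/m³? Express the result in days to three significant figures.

t = ln(C₀/C)/k = ln(0.157/0.023)/0.14 = 1.921/0.14 = 13.72 d.

13.7 d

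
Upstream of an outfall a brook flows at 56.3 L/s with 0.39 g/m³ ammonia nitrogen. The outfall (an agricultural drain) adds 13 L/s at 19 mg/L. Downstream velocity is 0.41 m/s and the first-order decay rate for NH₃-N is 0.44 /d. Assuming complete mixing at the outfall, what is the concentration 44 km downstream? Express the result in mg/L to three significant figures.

2.25 mg/L

13 L/s = 0.013 m³/s.
56.3 L/s = 0.0563 m³/s.
After complete mixing, C₀ = (0.013·19 + 0.0563·0.39) / 0.0693 = 3.881 mg/L.
Travel time t = 4.4e+04 m / 0.41 m/s = 1.073e+05 s = 1.242 d.
C = 3.881·exp(−0.44·1.242) = 3.881·0.579 = 2.247 mg/L.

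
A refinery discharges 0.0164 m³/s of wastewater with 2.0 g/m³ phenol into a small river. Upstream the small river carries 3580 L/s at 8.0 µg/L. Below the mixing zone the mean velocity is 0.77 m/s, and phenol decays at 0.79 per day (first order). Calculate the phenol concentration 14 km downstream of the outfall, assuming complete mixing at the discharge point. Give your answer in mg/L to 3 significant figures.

3580 L/s = 3.58 m³/s.
8.0 µg/L = 0.008 mg/L.
After complete mixing, C₀ = (0.0164·2 + 3.58·0.008) / 3.596 = 0.01708 mg/L.
Travel time t = 1.4e+04 m / 0.77 m/s = 1.818e+04 s = 0.2104 d.
C = 0.01708·exp(−0.79·0.2104) = 0.01708·0.8468 = 0.01447 mg/L.

0.0145 mg/L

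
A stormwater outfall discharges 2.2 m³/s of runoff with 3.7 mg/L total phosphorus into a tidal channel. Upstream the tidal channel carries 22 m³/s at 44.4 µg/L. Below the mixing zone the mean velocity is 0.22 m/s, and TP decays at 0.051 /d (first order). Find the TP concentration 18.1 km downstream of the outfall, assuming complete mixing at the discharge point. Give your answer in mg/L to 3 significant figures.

44.4 µg/L = 0.0444 mg/L.
After complete mixing, C₀ = (2.2·3.7 + 22·0.0444) / 24.2 = 0.3767 mg/L.
Travel time t = 1.81e+04 m / 0.22 m/s = 8.227e+04 s = 0.9522 d.
C = 0.3767·exp(−0.051·0.9522) = 0.3767·0.9526 = 0.3589 mg/L.

0.359 mg/L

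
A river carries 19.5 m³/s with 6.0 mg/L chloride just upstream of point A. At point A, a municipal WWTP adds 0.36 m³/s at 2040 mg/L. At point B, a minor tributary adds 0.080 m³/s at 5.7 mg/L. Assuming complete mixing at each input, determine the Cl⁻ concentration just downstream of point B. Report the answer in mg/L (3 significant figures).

After input A: C = (19.5·6 + 0.36·2040) / 19.86 = 42.87 mg/L.
After input B: C = (19.86·42.87 + 0.08·5.7) / 19.94 = 42.72 mg/L.

42.7 mg/L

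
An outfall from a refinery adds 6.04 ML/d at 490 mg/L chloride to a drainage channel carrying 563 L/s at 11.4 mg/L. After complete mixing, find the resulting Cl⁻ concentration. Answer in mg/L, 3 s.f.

64.3 mg/L

6.04 ML/d = 0.06991 m³/s.
563 L/s = 0.563 m³/s.
By mass balance at complete mixing, C = (0.06991·490 + 0.563·11.4) / (0.06991 + 0.563) = 40.67/0.6329 = 64.26 mg/L.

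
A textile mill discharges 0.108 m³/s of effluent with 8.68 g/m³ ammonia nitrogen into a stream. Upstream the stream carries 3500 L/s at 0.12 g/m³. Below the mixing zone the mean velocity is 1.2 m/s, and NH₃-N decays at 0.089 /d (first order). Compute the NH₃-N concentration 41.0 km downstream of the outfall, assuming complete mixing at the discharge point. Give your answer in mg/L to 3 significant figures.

3500 L/s = 3.5 m³/s.
After complete mixing, C₀ = (0.108·8.68 + 3.5·0.12) / 3.608 = 0.3762 mg/L.
Travel time t = 4.1e+04 m / 1.2 m/s = 3.417e+04 s = 0.3954 d.
C = 0.3762·exp(−0.089·0.3954) = 0.3762·0.9654 = 0.3632 mg/L.

0.363 mg/L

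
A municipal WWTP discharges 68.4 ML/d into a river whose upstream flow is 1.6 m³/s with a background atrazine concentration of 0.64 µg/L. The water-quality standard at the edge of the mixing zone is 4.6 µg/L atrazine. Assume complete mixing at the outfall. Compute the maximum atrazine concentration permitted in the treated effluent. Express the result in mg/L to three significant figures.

0.0126 mg/L

68.4 ML/d = 0.7917 m³/s.
0.64 µg/L = 0.00064 mg/L.
4.6 µg/L = 0.0046 mg/L.
Mass balance: 0.0046·2.392 = 0.7917·Cₑ + 1.6·0.00064.
Cₑ = (0.011 − 0.001024) / 0.7917 = 0.0126 mg/L.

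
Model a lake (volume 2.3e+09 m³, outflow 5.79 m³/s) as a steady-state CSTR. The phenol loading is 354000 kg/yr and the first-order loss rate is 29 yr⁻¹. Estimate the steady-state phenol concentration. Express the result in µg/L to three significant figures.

5.29 µg/L

Outflow Q = 5.79 m³/s × 3.156e+07 s/yr = 1.827e+08 m³/yr.
Steady-state CSTR mass balance: W = Q·C + k·V·C, so C = W/(Q + kV).
Q + kV = 1.827e+08 + 29·2.3e+09 = 6.688e+10 m³/yr.
C = 354000/6.688e+10 = 5.293e-06 kg/m³ = 0.005293 mg/L = 5.293 µg/L.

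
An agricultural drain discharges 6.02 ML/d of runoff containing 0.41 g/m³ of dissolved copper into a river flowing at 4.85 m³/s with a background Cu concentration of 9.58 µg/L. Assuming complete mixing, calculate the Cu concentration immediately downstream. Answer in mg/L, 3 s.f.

0.0153 mg/L

6.02 ML/d = 0.06968 m³/s.
9.58 µg/L = 0.00958 mg/L.
By mass balance at complete mixing, C = (0.06968·0.41 + 4.85·0.00958) / (0.06968 + 4.85) = 0.07503/4.92 = 0.01525 mg/L.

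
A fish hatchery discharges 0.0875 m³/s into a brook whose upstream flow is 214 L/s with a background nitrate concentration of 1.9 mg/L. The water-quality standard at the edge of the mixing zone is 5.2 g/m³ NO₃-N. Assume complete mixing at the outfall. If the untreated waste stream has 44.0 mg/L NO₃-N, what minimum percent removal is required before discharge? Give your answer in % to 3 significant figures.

69.8 %

214 L/s = 0.214 m³/s.
Mass balance: 5.2·0.3015 = 0.0875·Cₑ + 0.214·1.9.
Cₑ = (1.568 − 0.4066) / 0.0875 = 13.27 mg/L.
Required removal = 1 − 13.27/44.0 = 69.84 %.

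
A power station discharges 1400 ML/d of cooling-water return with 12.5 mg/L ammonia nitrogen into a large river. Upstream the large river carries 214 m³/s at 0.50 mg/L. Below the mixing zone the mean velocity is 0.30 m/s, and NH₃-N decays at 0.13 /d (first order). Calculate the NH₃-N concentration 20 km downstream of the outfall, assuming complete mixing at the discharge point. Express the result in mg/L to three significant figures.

1.22 mg/L

1400 ML/d = 16.2 m³/s.
After complete mixing, C₀ = (16.2·12.5 + 214·0.5) / 230.2 = 1.345 mg/L.
Travel time t = 2e+04 m / 0.30 m/s = 6.667e+04 s = 0.7716 d.
C = 1.345·exp(−0.13·0.7716) = 1.345·0.9046 = 1.216 mg/L.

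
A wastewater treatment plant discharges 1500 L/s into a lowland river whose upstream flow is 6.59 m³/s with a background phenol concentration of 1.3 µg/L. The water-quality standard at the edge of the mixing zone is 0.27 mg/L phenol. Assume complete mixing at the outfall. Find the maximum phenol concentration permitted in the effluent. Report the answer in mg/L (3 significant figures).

1500 L/s = 1.5 m³/s.
1.3 µg/L = 0.0013 mg/L.
Mass balance: 0.27·8.09 = 1.5·Cₑ + 6.59·0.0013.
Cₑ = (2.184 − 0.008567) / 1.5 = 1.45 mg/L.

1.45 mg/L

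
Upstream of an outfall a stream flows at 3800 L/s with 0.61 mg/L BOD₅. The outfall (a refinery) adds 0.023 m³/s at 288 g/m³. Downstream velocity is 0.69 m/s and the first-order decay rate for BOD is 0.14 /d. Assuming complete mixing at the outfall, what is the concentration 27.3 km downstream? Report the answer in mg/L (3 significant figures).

3800 L/s = 3.8 m³/s.
After complete mixing, C₀ = (0.023·288 + 3.8·0.61) / 3.823 = 2.339 mg/L.
Travel time t = 2.73e+04 m / 0.69 m/s = 3.957e+04 s = 0.4579 d.
C = 2.339·exp(−0.14·0.4579) = 2.339·0.9379 = 2.194 mg/L.

2.19 mg/L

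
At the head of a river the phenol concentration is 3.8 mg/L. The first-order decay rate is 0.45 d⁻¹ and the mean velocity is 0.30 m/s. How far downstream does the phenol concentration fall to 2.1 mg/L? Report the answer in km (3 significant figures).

From C = C₀·e^(−kt), t = ln(C₀/C)/k = ln(3.8/2.1)/0.45 = 0.5931/0.45 = 1.318 d.
Distance = v·t = 0.30 m/s × 1.139e+05 s = 3.416e+04 m = 34.16 km.

34.2 km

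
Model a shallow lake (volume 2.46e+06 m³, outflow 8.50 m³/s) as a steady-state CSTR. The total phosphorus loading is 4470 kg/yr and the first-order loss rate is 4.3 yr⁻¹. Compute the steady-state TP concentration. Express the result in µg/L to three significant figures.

Outflow Q = 8.50 m³/s × 3.156e+07 s/yr = 2.682e+08 m³/yr.
Steady-state CSTR mass balance: W = Q·C + k·V·C, so C = W/(Q + kV).
Q + kV = 2.682e+08 + 4.3·2.46e+06 = 2.788e+08 m³/yr.
C = 4470/2.788e+08 = 1.603e-05 kg/m³ = 0.01603 mg/L = 16.03 µg/L.

16.0 µg/L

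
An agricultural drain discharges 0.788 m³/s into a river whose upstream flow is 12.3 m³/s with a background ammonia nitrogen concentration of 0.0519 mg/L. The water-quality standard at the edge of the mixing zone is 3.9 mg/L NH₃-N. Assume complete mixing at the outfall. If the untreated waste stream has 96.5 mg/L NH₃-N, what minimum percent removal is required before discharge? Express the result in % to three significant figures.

33.7 %

Mass balance: 3.9·13.09 = 0.788·Cₑ + 12.3·0.0519.
Cₑ = (51.04 − 0.6384) / 0.788 = 63.97 mg/L.
Required removal = 1 − 63.97/96.5 = 33.71 %.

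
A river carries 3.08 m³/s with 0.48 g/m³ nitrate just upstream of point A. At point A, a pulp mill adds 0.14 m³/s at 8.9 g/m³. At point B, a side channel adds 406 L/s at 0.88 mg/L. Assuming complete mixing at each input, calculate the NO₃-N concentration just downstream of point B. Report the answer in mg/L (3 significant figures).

After input A: C = (3.08·0.48 + 0.14·8.9) / 3.22 = 0.8461 mg/L.
406 L/s = 0.406 m³/s.
After input B: C = (3.22·0.8461 + 0.406·0.88) / 3.626 = 0.8499 mg/L.

0.850 mg/L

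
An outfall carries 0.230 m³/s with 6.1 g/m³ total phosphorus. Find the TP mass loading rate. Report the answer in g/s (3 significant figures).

1.40 g/s

Mass flux = Q·C = 0.23 m³/s × 6.1 g/m³ = 1.403 g/s.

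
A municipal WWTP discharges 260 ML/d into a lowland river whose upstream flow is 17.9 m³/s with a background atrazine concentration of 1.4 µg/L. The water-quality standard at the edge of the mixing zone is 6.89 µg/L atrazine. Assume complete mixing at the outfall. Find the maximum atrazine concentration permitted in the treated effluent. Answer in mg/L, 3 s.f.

0.0395 mg/L

260 ML/d = 3.009 m³/s.
1.4 µg/L = 0.0014 mg/L.
6.89 µg/L = 0.00689 mg/L.
Mass balance: 0.00689·20.91 = 3.009·Cₑ + 17.9·0.0014.
Cₑ = (0.1441 − 0.02506) / 3.009 = 0.03955 mg/L.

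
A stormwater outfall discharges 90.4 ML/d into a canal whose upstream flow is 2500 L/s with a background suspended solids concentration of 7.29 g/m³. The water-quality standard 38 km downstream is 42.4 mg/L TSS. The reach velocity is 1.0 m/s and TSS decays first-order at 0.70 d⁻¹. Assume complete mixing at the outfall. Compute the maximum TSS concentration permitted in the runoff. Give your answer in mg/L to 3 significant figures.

178 mg/L

90.4 ML/d = 1.046 m³/s.
2500 L/s = 2.5 m³/s.
Travel time to the compliance point: t = 3.8e+04/1.0 = 3.8e+04 s = 0.4398 d; decay factor exp(−0.70·0.4398) = 0.735.
So the concentration just after mixing may be at most 42.4/0.735 = 57.69 mg/L.
Mass balance: 57.69·3.546 = 1.046·Cₑ + 2.5·7.29.
Cₑ = (204.6 − 18.23) / 1.046 = 178.1 mg/L.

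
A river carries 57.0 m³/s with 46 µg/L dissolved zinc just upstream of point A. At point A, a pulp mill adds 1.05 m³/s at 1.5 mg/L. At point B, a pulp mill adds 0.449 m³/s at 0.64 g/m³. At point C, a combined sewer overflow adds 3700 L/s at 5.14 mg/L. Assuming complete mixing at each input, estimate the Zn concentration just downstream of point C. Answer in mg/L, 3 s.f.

0.378 mg/L

46 µg/L = 0.046 mg/L.
After input A: C = (57·0.046 + 1.05·1.5) / 58.05 = 0.0723 mg/L.
After input B: C = (58.05·0.0723 + 0.449·0.64) / 58.5 = 0.07666 mg/L.
3700 L/s = 3.7 m³/s.
After input C: C = (58.5·0.07666 + 3.7·5.14) / 62.2 = 0.3779 mg/L.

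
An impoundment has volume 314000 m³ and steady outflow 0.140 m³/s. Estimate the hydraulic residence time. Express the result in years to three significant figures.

0.0711 yr

Q = 0.140 m³/s × 3.156e+07 s/yr = 4.418e+06 m³/yr.
Hydraulic residence time τ = V/Q = 314000/4.418e+06 = 0.07107 yr.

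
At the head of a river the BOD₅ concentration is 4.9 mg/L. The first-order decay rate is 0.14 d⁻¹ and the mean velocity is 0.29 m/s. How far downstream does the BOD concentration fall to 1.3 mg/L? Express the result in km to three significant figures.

237 km

From C = C₀·e^(−kt), t = ln(C₀/C)/k = ln(4.9/1.3)/0.14 = 1.327/0.14 = 9.478 d.
Distance = v·t = 0.29 m/s × 8.189e+05 s = 2.375e+05 m = 237.5 km.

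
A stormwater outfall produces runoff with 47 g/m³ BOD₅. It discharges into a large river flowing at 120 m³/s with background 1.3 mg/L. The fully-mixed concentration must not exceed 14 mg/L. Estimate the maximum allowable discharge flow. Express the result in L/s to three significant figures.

Mass balance at complete mixing: C_std·(Q_w + Q_r) = Q_w·C_e + Q_r·C_b.
Rearranging, Q_w = Q_r·(C_std − C_b)/(C_e − C_std) = 120·(14 − 1.3) / (47 − 14) = 46.18 m³/s.
= 4.618e+04 L/s.

46200 L/s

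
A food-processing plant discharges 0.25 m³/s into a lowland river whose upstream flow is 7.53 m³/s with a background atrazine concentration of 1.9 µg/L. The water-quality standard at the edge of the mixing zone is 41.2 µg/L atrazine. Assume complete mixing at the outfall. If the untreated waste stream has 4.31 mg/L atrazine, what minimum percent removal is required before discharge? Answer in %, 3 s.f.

1.9 µg/L = 0.0019 mg/L.
41.2 µg/L = 0.0412 mg/L.
Mass balance: 0.0412·7.78 = 0.25·Cₑ + 7.53·0.0019.
Cₑ = (0.3205 − 0.01431) / 0.25 = 1.225 mg/L.
Required removal = 1 − 1.225/4.31 = 71.58 %.

71.6 %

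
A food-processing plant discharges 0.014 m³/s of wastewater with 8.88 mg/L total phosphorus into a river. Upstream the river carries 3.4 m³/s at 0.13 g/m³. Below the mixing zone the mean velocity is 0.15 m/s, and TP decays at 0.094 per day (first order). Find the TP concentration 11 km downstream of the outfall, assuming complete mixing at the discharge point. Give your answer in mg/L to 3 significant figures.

After complete mixing, C₀ = (0.014·8.88 + 3.4·0.13) / 3.414 = 0.1659 mg/L.
Travel time t = 1.1e+04 m / 0.15 m/s = 7.333e+04 s = 0.8488 d.
C = 0.1659·exp(−0.094·0.8488) = 0.1659·0.9233 = 0.1532 mg/L.

0.153 mg/L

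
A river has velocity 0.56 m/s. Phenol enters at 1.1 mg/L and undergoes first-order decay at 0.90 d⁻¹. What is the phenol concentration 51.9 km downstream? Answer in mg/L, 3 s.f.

0.419 mg/L

Travel time t = 51.9 km / 0.56 m/s = 5.19e+04/0.56 = 9.268e+04 s = 1.073 d.
First-order decay: C = 1.1·exp(−0.90·1.073) = 1.1·0.3808 = 0.4189 mg/L.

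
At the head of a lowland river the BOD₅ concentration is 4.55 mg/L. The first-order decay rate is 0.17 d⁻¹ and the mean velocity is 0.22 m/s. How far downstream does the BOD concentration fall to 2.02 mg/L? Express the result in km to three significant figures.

From C = C₀·e^(−kt), t = ln(C₀/C)/k = ln(4.55/2.02)/0.17 = 0.812/0.17 = 4.777 d.
Distance = v·t = 0.22 m/s × 4.127e+05 s = 9.079e+04 m = 90.79 km.

90.8 km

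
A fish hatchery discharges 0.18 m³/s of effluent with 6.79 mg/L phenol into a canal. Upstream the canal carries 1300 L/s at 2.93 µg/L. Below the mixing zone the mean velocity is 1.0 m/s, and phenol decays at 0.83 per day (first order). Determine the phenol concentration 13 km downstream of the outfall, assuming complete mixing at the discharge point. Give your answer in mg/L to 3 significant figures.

1300 L/s = 1.3 m³/s.
2.93 µg/L = 0.00293 mg/L.
After complete mixing, C₀ = (0.18·6.79 + 1.3·0.00293) / 1.48 = 0.8284 mg/L.
Travel time t = 1.3e+04 m / 1.0 m/s = 1.3e+04 s = 0.1505 d.
C = 0.8284·exp(−0.83·0.1505) = 0.8284·0.8826 = 0.7311 mg/L.

0.731 mg/L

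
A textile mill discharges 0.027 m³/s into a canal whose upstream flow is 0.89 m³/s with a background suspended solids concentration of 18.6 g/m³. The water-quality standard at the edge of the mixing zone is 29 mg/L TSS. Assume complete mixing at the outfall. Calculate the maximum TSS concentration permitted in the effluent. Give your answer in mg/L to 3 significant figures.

Mass balance: 29·0.917 = 0.027·Cₑ + 0.89·18.6.
Cₑ = (26.59 − 16.55) / 0.027 = 371.8 mg/L.

372 mg/L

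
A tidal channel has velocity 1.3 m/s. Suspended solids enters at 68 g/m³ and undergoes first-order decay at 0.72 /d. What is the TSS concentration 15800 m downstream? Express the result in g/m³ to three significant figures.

61.5 g/m³

Travel time t = 15800 m / 1.3 m/s = 1.58e+04/1.3 = 1.215e+04 s = 0.1407 d.
First-order decay: C = 68·exp(−0.72·0.1407) = 68·0.9037 = 61.45 g/m³.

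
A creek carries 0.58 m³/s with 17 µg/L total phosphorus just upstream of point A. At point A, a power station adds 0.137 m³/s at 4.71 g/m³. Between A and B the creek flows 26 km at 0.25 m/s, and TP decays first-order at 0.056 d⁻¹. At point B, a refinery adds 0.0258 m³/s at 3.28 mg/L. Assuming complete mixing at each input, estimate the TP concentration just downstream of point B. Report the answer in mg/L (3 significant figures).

17 µg/L = 0.017 mg/L.
After input A: C = (0.58·0.017 + 0.137·4.71) / 0.717 = 0.9137 mg/L.
Over the 26 km reach to input B (t = 1.04e+05 s = 1.204 d), decay gives C = 0.9137·exp(−0.056·1.204) = 0.8541 mg/L.
After input B: C = (0.717·0.8541 + 0.0258·3.28) / 0.7428 = 0.9384 mg/L.

0.938 mg/L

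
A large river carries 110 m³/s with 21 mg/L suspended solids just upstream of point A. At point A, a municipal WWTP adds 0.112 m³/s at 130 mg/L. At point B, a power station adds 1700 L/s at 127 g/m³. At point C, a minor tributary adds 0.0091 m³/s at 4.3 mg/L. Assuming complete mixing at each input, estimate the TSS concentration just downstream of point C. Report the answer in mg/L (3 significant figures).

After input A: C = (110·21 + 0.112·130) / 110.1 = 21.11 mg/L.
1700 L/s = 1.7 m³/s.
After input B: C = (110.1·21.11 + 1.7·127) / 111.8 = 22.72 mg/L.
After input C: C = (111.8·22.72 + 0.0091·4.3) / 111.8 = 22.72 mg/L.

22.7 mg/L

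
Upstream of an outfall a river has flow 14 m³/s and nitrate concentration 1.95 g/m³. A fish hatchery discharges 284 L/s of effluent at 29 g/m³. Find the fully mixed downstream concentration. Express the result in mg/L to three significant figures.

284 L/s = 0.284 m³/s.
Flow-weighted mixing gives C = (0.284·29 + 14·1.95) / (0.284 + 14) = 35.54/14.28 = 2.488 mg/L.

2.49 mg/L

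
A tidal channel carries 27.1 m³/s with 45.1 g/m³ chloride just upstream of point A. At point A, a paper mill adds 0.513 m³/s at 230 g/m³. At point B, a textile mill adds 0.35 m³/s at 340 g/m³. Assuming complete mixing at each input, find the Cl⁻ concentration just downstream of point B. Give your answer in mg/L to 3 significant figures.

After input A: C = (27.1·45.1 + 0.513·230) / 27.61 = 48.54 mg/L.
After input B: C = (27.61·48.54 + 0.35·340) / 27.96 = 52.18 mg/L.

52.2 mg/L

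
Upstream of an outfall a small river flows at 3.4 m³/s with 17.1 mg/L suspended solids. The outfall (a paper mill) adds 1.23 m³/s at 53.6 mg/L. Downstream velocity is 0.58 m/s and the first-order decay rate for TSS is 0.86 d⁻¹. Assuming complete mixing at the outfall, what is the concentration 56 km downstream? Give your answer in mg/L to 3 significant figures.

10.2 mg/L

After complete mixing, C₀ = (1.23·53.6 + 3.4·17.1) / 4.63 = 26.8 mg/L.
Travel time t = 5.6e+04 m / 0.58 m/s = 9.655e+04 s = 1.117 d.
C = 26.8·exp(−0.86·1.117) = 26.8·0.3825 = 10.25 mg/L.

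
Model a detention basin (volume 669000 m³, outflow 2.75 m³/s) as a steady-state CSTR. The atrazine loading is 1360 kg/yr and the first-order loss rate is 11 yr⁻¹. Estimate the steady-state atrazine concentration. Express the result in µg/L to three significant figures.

14.4 µg/L

Outflow Q = 2.75 m³/s × 3.156e+07 s/yr = 8.678e+07 m³/yr.
Steady-state CSTR mass balance: W = Q·C + k·V·C, so C = W/(Q + kV).
Q + kV = 8.678e+07 + 11·669000 = 9.414e+07 m³/yr.
C = 1360/9.414e+07 = 1.445e-05 kg/m³ = 0.01445 mg/L = 14.45 µg/L.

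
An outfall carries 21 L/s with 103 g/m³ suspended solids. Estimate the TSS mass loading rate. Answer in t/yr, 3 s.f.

21 L/s = 0.021 m³/s.
Mass flux = Q·C = 0.021 m³/s × 103 g/m³ = 2.163 g/s.
= 2.163 g/s × 31.56 = 68.26 t/yr.

68.3 t/yr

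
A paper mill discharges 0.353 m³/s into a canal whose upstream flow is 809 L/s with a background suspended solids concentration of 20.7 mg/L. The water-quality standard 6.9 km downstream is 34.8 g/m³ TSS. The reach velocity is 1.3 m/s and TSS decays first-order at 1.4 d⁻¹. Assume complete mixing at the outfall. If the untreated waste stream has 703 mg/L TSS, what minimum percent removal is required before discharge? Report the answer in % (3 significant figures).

89.0 %

809 L/s = 0.809 m³/s.
Travel time to the compliance point: t = 6900/1.3 = 5308 s = 0.06143 d; decay factor exp(−1.4·0.06143) = 0.9176.
So the concentration just after mixing may be at most 34.8/0.9176 = 37.93 mg/L.
Mass balance: 37.93·1.162 = 0.353·Cₑ + 0.809·20.7.
Cₑ = (44.07 − 16.75) / 0.353 = 77.4 mg/L.
Required removal = 1 − 77.4/703 = 88.99 %.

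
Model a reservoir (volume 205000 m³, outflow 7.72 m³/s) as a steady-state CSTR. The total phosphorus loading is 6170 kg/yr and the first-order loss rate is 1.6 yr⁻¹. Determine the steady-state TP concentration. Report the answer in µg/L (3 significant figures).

25.3 µg/L

Outflow Q = 7.72 m³/s × 3.156e+07 s/yr = 2.436e+08 m³/yr.
Steady-state CSTR mass balance: W = Q·C + k·V·C, so C = W/(Q + kV).
Q + kV = 2.436e+08 + 1.6·205000 = 2.44e+08 m³/yr.
C = 6170/2.44e+08 = 2.529e-05 kg/m³ = 0.02529 mg/L = 25.29 µg/L.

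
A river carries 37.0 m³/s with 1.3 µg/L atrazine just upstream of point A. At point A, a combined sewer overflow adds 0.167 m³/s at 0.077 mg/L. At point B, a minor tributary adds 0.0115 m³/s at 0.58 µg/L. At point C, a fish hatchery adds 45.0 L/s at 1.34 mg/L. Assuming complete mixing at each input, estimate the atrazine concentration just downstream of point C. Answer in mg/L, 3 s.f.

1.3 µg/L = 0.0013 mg/L.
After input A: C = (37·0.0013 + 0.167·0.077) / 37.17 = 0.00164 mg/L.
0.58 µg/L = 0.00058 mg/L.
After input B: C = (37.17·0.00164 + 0.0115·0.00058) / 37.18 = 0.00164 mg/L.
45.0 L/s = 0.045 m³/s.
After input C: C = (37.18·0.00164 + 0.045·1.34) / 37.22 = 0.003258 mg/L.

0.00326 mg/L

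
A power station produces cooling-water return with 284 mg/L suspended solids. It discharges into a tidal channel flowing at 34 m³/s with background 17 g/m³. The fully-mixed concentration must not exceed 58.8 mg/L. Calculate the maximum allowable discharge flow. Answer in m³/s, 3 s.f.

6.31 m³/s

Mass balance at complete mixing: C_std·(Q_w + Q_r) = Q_w·C_e + Q_r·C_b.
Rearranging, Q_w = Q_r·(C_std − C_b)/(C_e − C_std) = 34·(58.8 − 17) / (284 − 58.8) = 6.311 m³/s.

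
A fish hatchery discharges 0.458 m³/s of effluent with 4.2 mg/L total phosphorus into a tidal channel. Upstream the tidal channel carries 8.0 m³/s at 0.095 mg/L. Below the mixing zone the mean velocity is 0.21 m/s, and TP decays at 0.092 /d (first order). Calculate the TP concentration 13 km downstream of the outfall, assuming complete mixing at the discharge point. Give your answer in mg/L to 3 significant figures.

0.297 mg/L

After complete mixing, C₀ = (0.458·4.2 + 8·0.095) / 8.458 = 0.3173 mg/L.
Travel time t = 1.3e+04 m / 0.21 m/s = 6.19e+04 s = 0.7165 d.
C = 0.3173·exp(−0.092·0.7165) = 0.3173·0.9362 = 0.297 mg/L.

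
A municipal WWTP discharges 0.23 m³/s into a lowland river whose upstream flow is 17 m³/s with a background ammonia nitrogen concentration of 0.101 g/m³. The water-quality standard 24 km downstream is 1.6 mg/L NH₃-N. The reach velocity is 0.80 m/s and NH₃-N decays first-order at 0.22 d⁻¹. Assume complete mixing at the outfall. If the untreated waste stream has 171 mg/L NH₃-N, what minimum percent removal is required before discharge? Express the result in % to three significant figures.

28.7 %

Travel time to the compliance point: t = 2.4e+04/0.80 = 3e+04 s = 0.3472 d; decay factor exp(−0.22·0.3472) = 0.9265.
So the concentration just after mixing may be at most 1.6/0.9265 = 1.727 mg/L.
Mass balance: 1.727·17.23 = 0.23·Cₑ + 17·0.101.
Cₑ = (29.76 − 1.717) / 0.23 = 121.9 mg/L.
Required removal = 1 − 121.9/171 = 28.71 %.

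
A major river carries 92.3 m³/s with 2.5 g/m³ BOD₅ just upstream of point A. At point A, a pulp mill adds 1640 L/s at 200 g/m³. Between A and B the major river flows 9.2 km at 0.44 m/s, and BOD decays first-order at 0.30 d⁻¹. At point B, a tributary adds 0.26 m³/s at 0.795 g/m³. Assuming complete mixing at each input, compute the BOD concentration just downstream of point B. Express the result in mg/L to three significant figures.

1640 L/s = 1.64 m³/s.
After input A: C = (92.3·2.5 + 1.64·200) / 93.94 = 5.948 mg/L.
Over the 9.2 km reach to input B (t = 2.091e+04 s = 0.242 d), decay gives C = 5.948·exp(−0.30·0.242) = 5.531 mg/L.
After input B: C = (93.94·5.531 + 0.26·0.795) / 94.2 = 5.518 mg/L.

5.52 mg/L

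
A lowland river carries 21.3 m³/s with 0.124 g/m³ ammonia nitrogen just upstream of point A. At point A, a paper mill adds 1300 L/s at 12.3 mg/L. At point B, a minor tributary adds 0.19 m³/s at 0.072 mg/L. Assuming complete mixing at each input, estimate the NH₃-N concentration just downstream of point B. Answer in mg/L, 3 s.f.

1300 L/s = 1.3 m³/s.
After input A: C = (21.3·0.124 + 1.3·12.3) / 22.6 = 0.8244 mg/L.
After input B: C = (22.6·0.8244 + 0.19·0.072) / 22.79 = 0.8181 mg/L.

0.818 mg/L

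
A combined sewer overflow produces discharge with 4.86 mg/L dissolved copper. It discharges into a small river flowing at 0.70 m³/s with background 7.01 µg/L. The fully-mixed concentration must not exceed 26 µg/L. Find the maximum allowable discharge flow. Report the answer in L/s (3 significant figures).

7.01 µg/L = 0.00701 mg/L.
26 µg/L = 0.026 mg/L.
Mass balance at complete mixing: C_std·(Q_w + Q_r) = Q_w·C_e + Q_r·C_b.
Rearranging, Q_w = Q_r·(C_std − C_b)/(C_e − C_std) = 0.70·(0.026 − 0.00701) / (4.86 − 0.026) = 0.00275 m³/s.
= 2.75 L/s.

2.75 L/s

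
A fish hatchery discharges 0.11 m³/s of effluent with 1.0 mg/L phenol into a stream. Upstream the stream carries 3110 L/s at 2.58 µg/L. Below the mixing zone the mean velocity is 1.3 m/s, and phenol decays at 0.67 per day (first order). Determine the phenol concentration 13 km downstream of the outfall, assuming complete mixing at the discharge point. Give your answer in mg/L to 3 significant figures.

0.0339 mg/L

3110 L/s = 3.11 m³/s.
2.58 µg/L = 0.00258 mg/L.
After complete mixing, C₀ = (0.11·1 + 3.11·0.00258) / 3.22 = 0.03665 mg/L.
Travel time t = 1.3e+04 m / 1.3 m/s = 1e+04 s = 0.1157 d.
C = 0.03665·exp(−0.67·0.1157) = 0.03665·0.9254 = 0.03392 mg/L.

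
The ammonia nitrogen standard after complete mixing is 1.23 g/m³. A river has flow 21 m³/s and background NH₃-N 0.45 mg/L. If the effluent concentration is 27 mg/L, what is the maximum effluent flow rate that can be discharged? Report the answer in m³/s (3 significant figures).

Mass balance at complete mixing: C_std·(Q_w + Q_r) = Q_w·C_e + Q_r·C_b.
Rearranging, Q_w = Q_r·(C_std − C_b)/(C_e − C_std) = 21·(1.23 − 0.45) / (27 − 1.23) = 0.6356 m³/s.

0.636 m³/s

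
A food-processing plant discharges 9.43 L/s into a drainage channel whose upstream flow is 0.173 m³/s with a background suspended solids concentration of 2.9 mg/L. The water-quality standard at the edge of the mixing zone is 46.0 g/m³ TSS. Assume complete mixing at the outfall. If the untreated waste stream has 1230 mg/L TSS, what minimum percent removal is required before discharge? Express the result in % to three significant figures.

9.43 L/s = 0.00943 m³/s.
Mass balance: 46·0.1824 = 0.00943·Cₑ + 0.173·2.9.
Cₑ = (8.392 − 0.5017) / 0.00943 = 836.7 mg/L.
Required removal = 1 − 836.7/1230 = 31.98 %.

32.0 %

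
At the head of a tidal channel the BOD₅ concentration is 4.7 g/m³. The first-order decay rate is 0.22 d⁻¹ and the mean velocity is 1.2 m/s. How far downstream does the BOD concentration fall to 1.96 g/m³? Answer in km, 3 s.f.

From C = C₀·e^(−kt), t = ln(C₀/C)/k = ln(4.7/1.96)/0.22 = 0.8746/0.22 = 3.976 d.
Distance = v·t = 1.2 m/s × 3.435e+05 s = 4.122e+05 m = 412.2 km.

412 km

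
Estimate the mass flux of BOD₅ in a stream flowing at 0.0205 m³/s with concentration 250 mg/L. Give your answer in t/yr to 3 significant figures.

162 t/yr

Mass flux = Q·C = 0.0205 m³/s × 250 g/m³ = 5.125 g/s.
= 5.125 g/s × 31.56 = 161.7 t/yr.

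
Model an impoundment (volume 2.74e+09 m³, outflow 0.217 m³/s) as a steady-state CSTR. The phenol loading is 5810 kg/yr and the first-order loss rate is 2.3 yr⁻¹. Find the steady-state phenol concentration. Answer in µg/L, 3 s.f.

Outflow Q = 0.217 m³/s × 3.156e+07 s/yr = 6.848e+06 m³/yr.
Steady-state CSTR mass balance: W = Q·C + k·V·C, so C = W/(Q + kV).
Q + kV = 6.848e+06 + 2.3·2.74e+09 = 6.309e+09 m³/yr.
C = 5810/6.309e+09 = 9.209e-07 kg/m³ = 0.0009209 mg/L = 0.9209 µg/L.

0.921 µg/L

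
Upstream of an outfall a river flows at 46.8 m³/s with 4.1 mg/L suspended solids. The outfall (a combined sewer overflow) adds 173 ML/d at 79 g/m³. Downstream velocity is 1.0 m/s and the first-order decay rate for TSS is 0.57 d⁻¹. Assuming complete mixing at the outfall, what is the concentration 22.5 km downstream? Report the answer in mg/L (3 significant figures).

6.18 mg/L

173 ML/d = 2.002 m³/s.
After complete mixing, C₀ = (2.002·79 + 46.8·4.1) / 48.8 = 7.173 mg/L.
Travel time t = 2.25e+04 m / 1.0 m/s = 2.25e+04 s = 0.2604 d.
C = 7.173·exp(−0.57·0.2604) = 7.173·0.8621 = 6.184 mg/L.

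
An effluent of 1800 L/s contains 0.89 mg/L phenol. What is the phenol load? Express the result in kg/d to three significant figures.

1800 L/s = 1.8 m³/s.
Mass flux = Q·C = 1.8 m³/s × 0.89 g/m³ = 1.602 g/s.
= 1.602 g/s × 86.4 = 138.4 kg/d.

138 kg/d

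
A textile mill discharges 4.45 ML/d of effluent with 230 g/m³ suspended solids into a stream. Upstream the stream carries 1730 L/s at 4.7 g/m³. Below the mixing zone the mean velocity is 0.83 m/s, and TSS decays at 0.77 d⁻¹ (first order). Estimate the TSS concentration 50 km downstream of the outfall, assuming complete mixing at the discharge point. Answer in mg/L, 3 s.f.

6.56 mg/L

4.45 ML/d = 0.0515 m³/s.
1730 L/s = 1.73 m³/s.
After complete mixing, C₀ = (0.0515·230 + 1.73·4.7) / 1.782 = 11.21 mg/L.
Travel time t = 5e+04 m / 0.83 m/s = 6.024e+04 s = 0.6972 d.
C = 11.21·exp(−0.77·0.6972) = 11.21·0.5846 = 6.555 mg/L.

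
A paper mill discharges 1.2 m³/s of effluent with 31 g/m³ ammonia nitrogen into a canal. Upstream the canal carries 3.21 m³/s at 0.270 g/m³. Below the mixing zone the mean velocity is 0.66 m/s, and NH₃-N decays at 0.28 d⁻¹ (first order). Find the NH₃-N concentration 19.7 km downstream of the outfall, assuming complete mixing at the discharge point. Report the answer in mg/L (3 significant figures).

7.84 mg/L

After complete mixing, C₀ = (1.2·31 + 3.21·0.27) / 4.41 = 8.632 mg/L.
Travel time t = 1.97e+04 m / 0.66 m/s = 2.985e+04 s = 0.3455 d.
C = 8.632·exp(−0.28·0.3455) = 8.632·0.9078 = 7.836 mg/L.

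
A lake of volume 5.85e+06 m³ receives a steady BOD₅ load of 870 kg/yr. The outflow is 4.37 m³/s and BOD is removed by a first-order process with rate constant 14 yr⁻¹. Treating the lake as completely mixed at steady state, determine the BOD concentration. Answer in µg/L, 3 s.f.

3.96 µg/L

Outflow Q = 4.37 m³/s × 3.156e+07 s/yr = 1.379e+08 m³/yr.
Steady-state CSTR mass balance: W = Q·C + k·V·C, so C = W/(Q + kV).
Q + kV = 1.379e+08 + 14·5.85e+06 = 2.198e+08 m³/yr.
C = 870/2.198e+08 = 3.958e-06 kg/m³ = 0.003958 mg/L = 3.958 µg/L.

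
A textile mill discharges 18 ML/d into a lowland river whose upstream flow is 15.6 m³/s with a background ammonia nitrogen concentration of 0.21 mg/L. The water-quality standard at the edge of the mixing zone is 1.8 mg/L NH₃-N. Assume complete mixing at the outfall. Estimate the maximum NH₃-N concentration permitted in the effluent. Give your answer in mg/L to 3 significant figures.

121 mg/L

18 ML/d = 0.2083 m³/s.
Mass balance: 1.8·15.81 = 0.2083·Cₑ + 15.6·0.21.
Cₑ = (28.46 − 3.276) / 0.2083 = 120.9 mg/L.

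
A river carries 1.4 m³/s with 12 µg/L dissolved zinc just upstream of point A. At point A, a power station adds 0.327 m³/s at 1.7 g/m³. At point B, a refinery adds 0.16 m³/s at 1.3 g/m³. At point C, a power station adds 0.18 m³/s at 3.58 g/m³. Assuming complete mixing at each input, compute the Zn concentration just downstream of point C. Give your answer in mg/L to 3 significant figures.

12 µg/L = 0.012 mg/L.
After input A: C = (1.4·0.012 + 0.327·1.7) / 1.727 = 0.3316 mg/L.
After input B: C = (1.727·0.3316 + 0.16·1.3) / 1.887 = 0.4137 mg/L.
After input C: C = (1.887·0.4137 + 0.18·3.58) / 2.067 = 0.6895 mg/L.

0.689 mg/L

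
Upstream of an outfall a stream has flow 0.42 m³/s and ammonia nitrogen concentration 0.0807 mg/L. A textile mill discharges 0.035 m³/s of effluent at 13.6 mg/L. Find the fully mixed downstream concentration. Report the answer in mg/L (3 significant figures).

1.12 mg/L

Flow-weighted mixing gives C = (0.035·13.6 + 0.42·0.0807) / (0.035 + 0.42) = 0.5099/0.455 = 1.121 mg/L.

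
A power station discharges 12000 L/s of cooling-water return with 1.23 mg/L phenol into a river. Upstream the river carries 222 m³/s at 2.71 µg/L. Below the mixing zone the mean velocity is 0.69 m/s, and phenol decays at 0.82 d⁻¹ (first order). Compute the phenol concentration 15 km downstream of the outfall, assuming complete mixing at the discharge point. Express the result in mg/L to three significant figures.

0.0534 mg/L

12000 L/s = 12 m³/s.
2.71 µg/L = 0.00271 mg/L.
After complete mixing, C₀ = (12·1.23 + 222·0.00271) / 234 = 0.06565 mg/L.
Travel time t = 1.5e+04 m / 0.69 m/s = 2.174e+04 s = 0.2516 d.
C = 0.06565·exp(−0.82·0.2516) = 0.06565·0.8136 = 0.05341 mg/L.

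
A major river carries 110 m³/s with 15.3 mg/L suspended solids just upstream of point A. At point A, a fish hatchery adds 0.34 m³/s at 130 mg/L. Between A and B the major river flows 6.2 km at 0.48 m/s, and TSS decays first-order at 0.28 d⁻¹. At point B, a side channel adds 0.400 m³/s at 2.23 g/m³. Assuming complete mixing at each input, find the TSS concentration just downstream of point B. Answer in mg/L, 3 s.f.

15.0 mg/L

After input A: C = (110·15.3 + 0.34·130) / 110.3 = 15.65 mg/L.
Over the 6.2 km reach to input B (t = 1.292e+04 s = 0.1495 d), decay gives C = 15.65·exp(−0.28·0.1495) = 15.01 mg/L.
After input B: C = (110.3·15.01 + 0.4·2.23) / 110.7 = 14.97 mg/L.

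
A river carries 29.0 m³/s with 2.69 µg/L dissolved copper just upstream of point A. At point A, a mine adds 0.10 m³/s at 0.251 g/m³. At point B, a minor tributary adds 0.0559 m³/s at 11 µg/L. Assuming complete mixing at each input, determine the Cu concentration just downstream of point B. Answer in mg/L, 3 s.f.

2.69 µg/L = 0.00269 mg/L.
After input A: C = (29·0.00269 + 0.1·0.251) / 29.1 = 0.003543 mg/L.
11 µg/L = 0.011 mg/L.
After input B: C = (29.1·0.003543 + 0.0559·0.011) / 29.16 = 0.003558 mg/L.

0.00356 mg/L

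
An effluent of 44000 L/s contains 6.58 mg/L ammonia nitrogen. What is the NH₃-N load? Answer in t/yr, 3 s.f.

9140 t/yr

44000 L/s = 44 m³/s.
Mass flux = Q·C = 44 m³/s × 6.58 g/m³ = 289.5 g/s.
= 289.5 g/s × 31.56 = 9137 t/yr.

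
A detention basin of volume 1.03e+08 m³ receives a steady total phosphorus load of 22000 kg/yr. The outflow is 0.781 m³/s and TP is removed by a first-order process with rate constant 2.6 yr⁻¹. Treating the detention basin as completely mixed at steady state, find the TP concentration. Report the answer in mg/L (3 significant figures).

Outflow Q = 0.781 m³/s × 3.156e+07 s/yr = 2.465e+07 m³/yr.
Steady-state CSTR mass balance: W = Q·C + k·V·C, so C = W/(Q + kV).
Q + kV = 2.465e+07 + 2.6·1.03e+08 = 2.924e+08 m³/yr.
C = 22000/2.924e+08 = 7.523e-05 kg/m³ = 0.07523 mg/L.

0.0752 mg/L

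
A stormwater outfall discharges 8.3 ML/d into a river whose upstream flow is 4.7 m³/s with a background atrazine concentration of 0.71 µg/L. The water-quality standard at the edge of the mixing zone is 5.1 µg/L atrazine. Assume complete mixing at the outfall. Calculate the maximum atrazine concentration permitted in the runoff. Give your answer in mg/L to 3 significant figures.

0.220 mg/L

8.3 ML/d = 0.09606 m³/s.
0.71 µg/L = 0.00071 mg/L.
5.1 µg/L = 0.0051 mg/L.
Mass balance: 0.0051·4.796 = 0.09606·Cₑ + 4.7·0.00071.
Cₑ = (0.02446 − 0.003337) / 0.09606 = 0.2199 mg/L.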